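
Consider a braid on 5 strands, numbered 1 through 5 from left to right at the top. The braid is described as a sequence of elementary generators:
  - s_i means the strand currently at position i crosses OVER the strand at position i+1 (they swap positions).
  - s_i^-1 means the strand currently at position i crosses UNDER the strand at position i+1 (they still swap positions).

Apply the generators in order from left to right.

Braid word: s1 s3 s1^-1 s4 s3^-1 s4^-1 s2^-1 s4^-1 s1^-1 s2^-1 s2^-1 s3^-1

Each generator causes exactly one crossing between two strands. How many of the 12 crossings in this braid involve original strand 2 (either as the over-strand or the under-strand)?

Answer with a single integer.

Answer: 6

Derivation:
Gen 1: crossing 1x2. Involves strand 2? yes. Count so far: 1
Gen 2: crossing 3x4. Involves strand 2? no. Count so far: 1
Gen 3: crossing 2x1. Involves strand 2? yes. Count so far: 2
Gen 4: crossing 3x5. Involves strand 2? no. Count so far: 2
Gen 5: crossing 4x5. Involves strand 2? no. Count so far: 2
Gen 6: crossing 4x3. Involves strand 2? no. Count so far: 2
Gen 7: crossing 2x5. Involves strand 2? yes. Count so far: 3
Gen 8: crossing 3x4. Involves strand 2? no. Count so far: 3
Gen 9: crossing 1x5. Involves strand 2? no. Count so far: 3
Gen 10: crossing 1x2. Involves strand 2? yes. Count so far: 4
Gen 11: crossing 2x1. Involves strand 2? yes. Count so far: 5
Gen 12: crossing 2x4. Involves strand 2? yes. Count so far: 6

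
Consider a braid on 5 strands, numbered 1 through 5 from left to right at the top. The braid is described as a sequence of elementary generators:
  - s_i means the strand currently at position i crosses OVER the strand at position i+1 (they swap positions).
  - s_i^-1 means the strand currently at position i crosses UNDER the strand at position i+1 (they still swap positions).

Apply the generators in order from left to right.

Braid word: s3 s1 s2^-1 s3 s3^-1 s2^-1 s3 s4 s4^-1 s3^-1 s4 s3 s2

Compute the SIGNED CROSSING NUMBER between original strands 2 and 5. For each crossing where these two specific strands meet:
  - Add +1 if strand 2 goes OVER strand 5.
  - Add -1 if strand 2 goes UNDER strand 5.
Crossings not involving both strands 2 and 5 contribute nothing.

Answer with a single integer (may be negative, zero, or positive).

Gen 1: crossing 3x4. Both 2&5? no. Sum: 0
Gen 2: crossing 1x2. Both 2&5? no. Sum: 0
Gen 3: crossing 1x4. Both 2&5? no. Sum: 0
Gen 4: crossing 1x3. Both 2&5? no. Sum: 0
Gen 5: crossing 3x1. Both 2&5? no. Sum: 0
Gen 6: crossing 4x1. Both 2&5? no. Sum: 0
Gen 7: crossing 4x3. Both 2&5? no. Sum: 0
Gen 8: crossing 4x5. Both 2&5? no. Sum: 0
Gen 9: crossing 5x4. Both 2&5? no. Sum: 0
Gen 10: crossing 3x4. Both 2&5? no. Sum: 0
Gen 11: crossing 3x5. Both 2&5? no. Sum: 0
Gen 12: crossing 4x5. Both 2&5? no. Sum: 0
Gen 13: crossing 1x5. Both 2&5? no. Sum: 0

Answer: 0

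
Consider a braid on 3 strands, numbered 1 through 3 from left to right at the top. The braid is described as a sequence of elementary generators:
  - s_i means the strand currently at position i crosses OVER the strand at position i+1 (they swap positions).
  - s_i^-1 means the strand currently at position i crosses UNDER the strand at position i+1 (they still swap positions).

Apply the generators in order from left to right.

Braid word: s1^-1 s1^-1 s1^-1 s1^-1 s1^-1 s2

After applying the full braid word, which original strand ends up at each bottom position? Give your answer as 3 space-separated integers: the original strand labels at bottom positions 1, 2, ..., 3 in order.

Gen 1 (s1^-1): strand 1 crosses under strand 2. Perm now: [2 1 3]
Gen 2 (s1^-1): strand 2 crosses under strand 1. Perm now: [1 2 3]
Gen 3 (s1^-1): strand 1 crosses under strand 2. Perm now: [2 1 3]
Gen 4 (s1^-1): strand 2 crosses under strand 1. Perm now: [1 2 3]
Gen 5 (s1^-1): strand 1 crosses under strand 2. Perm now: [2 1 3]
Gen 6 (s2): strand 1 crosses over strand 3. Perm now: [2 3 1]

Answer: 2 3 1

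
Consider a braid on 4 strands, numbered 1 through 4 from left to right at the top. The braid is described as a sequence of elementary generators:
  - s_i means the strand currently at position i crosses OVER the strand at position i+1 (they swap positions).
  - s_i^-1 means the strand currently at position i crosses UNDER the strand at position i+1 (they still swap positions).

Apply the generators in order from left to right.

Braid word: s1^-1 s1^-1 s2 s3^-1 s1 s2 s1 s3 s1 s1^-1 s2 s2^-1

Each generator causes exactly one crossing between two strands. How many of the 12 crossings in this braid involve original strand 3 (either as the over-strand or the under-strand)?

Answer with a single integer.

Answer: 7

Derivation:
Gen 1: crossing 1x2. Involves strand 3? no. Count so far: 0
Gen 2: crossing 2x1. Involves strand 3? no. Count so far: 0
Gen 3: crossing 2x3. Involves strand 3? yes. Count so far: 1
Gen 4: crossing 2x4. Involves strand 3? no. Count so far: 1
Gen 5: crossing 1x3. Involves strand 3? yes. Count so far: 2
Gen 6: crossing 1x4. Involves strand 3? no. Count so far: 2
Gen 7: crossing 3x4. Involves strand 3? yes. Count so far: 3
Gen 8: crossing 1x2. Involves strand 3? no. Count so far: 3
Gen 9: crossing 4x3. Involves strand 3? yes. Count so far: 4
Gen 10: crossing 3x4. Involves strand 3? yes. Count so far: 5
Gen 11: crossing 3x2. Involves strand 3? yes. Count so far: 6
Gen 12: crossing 2x3. Involves strand 3? yes. Count so far: 7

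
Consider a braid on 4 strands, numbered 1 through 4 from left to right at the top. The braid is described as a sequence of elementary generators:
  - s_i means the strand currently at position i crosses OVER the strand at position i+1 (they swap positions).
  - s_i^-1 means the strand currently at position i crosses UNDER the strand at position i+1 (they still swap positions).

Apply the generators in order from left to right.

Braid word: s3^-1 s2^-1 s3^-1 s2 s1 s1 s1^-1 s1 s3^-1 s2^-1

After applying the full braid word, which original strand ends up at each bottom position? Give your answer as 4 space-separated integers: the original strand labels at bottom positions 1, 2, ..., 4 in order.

Gen 1 (s3^-1): strand 3 crosses under strand 4. Perm now: [1 2 4 3]
Gen 2 (s2^-1): strand 2 crosses under strand 4. Perm now: [1 4 2 3]
Gen 3 (s3^-1): strand 2 crosses under strand 3. Perm now: [1 4 3 2]
Gen 4 (s2): strand 4 crosses over strand 3. Perm now: [1 3 4 2]
Gen 5 (s1): strand 1 crosses over strand 3. Perm now: [3 1 4 2]
Gen 6 (s1): strand 3 crosses over strand 1. Perm now: [1 3 4 2]
Gen 7 (s1^-1): strand 1 crosses under strand 3. Perm now: [3 1 4 2]
Gen 8 (s1): strand 3 crosses over strand 1. Perm now: [1 3 4 2]
Gen 9 (s3^-1): strand 4 crosses under strand 2. Perm now: [1 3 2 4]
Gen 10 (s2^-1): strand 3 crosses under strand 2. Perm now: [1 2 3 4]

Answer: 1 2 3 4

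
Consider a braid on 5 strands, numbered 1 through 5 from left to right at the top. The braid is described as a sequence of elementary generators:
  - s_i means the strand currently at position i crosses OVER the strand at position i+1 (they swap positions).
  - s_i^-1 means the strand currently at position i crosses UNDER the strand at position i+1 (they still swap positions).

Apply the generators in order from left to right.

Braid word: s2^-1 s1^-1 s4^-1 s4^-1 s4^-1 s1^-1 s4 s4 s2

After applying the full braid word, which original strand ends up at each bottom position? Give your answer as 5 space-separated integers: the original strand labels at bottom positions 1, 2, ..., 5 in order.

Gen 1 (s2^-1): strand 2 crosses under strand 3. Perm now: [1 3 2 4 5]
Gen 2 (s1^-1): strand 1 crosses under strand 3. Perm now: [3 1 2 4 5]
Gen 3 (s4^-1): strand 4 crosses under strand 5. Perm now: [3 1 2 5 4]
Gen 4 (s4^-1): strand 5 crosses under strand 4. Perm now: [3 1 2 4 5]
Gen 5 (s4^-1): strand 4 crosses under strand 5. Perm now: [3 1 2 5 4]
Gen 6 (s1^-1): strand 3 crosses under strand 1. Perm now: [1 3 2 5 4]
Gen 7 (s4): strand 5 crosses over strand 4. Perm now: [1 3 2 4 5]
Gen 8 (s4): strand 4 crosses over strand 5. Perm now: [1 3 2 5 4]
Gen 9 (s2): strand 3 crosses over strand 2. Perm now: [1 2 3 5 4]

Answer: 1 2 3 5 4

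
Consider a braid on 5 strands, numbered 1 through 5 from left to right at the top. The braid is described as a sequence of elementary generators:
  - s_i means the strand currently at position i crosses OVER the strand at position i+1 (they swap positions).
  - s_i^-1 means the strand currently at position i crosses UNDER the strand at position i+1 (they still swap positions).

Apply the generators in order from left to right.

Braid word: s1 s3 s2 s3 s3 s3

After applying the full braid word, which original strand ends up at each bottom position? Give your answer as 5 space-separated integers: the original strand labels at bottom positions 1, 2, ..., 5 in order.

Gen 1 (s1): strand 1 crosses over strand 2. Perm now: [2 1 3 4 5]
Gen 2 (s3): strand 3 crosses over strand 4. Perm now: [2 1 4 3 5]
Gen 3 (s2): strand 1 crosses over strand 4. Perm now: [2 4 1 3 5]
Gen 4 (s3): strand 1 crosses over strand 3. Perm now: [2 4 3 1 5]
Gen 5 (s3): strand 3 crosses over strand 1. Perm now: [2 4 1 3 5]
Gen 6 (s3): strand 1 crosses over strand 3. Perm now: [2 4 3 1 5]

Answer: 2 4 3 1 5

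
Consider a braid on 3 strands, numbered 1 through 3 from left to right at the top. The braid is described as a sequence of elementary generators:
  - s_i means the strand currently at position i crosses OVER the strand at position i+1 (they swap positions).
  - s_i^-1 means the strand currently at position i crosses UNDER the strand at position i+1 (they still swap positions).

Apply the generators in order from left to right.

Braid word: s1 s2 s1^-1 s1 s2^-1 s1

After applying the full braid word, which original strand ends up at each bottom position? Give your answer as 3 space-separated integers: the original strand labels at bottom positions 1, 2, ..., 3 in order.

Answer: 1 2 3

Derivation:
Gen 1 (s1): strand 1 crosses over strand 2. Perm now: [2 1 3]
Gen 2 (s2): strand 1 crosses over strand 3. Perm now: [2 3 1]
Gen 3 (s1^-1): strand 2 crosses under strand 3. Perm now: [3 2 1]
Gen 4 (s1): strand 3 crosses over strand 2. Perm now: [2 3 1]
Gen 5 (s2^-1): strand 3 crosses under strand 1. Perm now: [2 1 3]
Gen 6 (s1): strand 2 crosses over strand 1. Perm now: [1 2 3]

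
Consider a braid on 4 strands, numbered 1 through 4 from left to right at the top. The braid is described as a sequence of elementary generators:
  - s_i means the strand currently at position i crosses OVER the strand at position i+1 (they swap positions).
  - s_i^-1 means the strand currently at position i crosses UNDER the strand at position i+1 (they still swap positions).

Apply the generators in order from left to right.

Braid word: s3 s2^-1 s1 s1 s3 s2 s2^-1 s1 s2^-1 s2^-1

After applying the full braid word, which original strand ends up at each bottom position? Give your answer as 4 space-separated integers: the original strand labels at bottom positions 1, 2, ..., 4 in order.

Answer: 4 1 3 2

Derivation:
Gen 1 (s3): strand 3 crosses over strand 4. Perm now: [1 2 4 3]
Gen 2 (s2^-1): strand 2 crosses under strand 4. Perm now: [1 4 2 3]
Gen 3 (s1): strand 1 crosses over strand 4. Perm now: [4 1 2 3]
Gen 4 (s1): strand 4 crosses over strand 1. Perm now: [1 4 2 3]
Gen 5 (s3): strand 2 crosses over strand 3. Perm now: [1 4 3 2]
Gen 6 (s2): strand 4 crosses over strand 3. Perm now: [1 3 4 2]
Gen 7 (s2^-1): strand 3 crosses under strand 4. Perm now: [1 4 3 2]
Gen 8 (s1): strand 1 crosses over strand 4. Perm now: [4 1 3 2]
Gen 9 (s2^-1): strand 1 crosses under strand 3. Perm now: [4 3 1 2]
Gen 10 (s2^-1): strand 3 crosses under strand 1. Perm now: [4 1 3 2]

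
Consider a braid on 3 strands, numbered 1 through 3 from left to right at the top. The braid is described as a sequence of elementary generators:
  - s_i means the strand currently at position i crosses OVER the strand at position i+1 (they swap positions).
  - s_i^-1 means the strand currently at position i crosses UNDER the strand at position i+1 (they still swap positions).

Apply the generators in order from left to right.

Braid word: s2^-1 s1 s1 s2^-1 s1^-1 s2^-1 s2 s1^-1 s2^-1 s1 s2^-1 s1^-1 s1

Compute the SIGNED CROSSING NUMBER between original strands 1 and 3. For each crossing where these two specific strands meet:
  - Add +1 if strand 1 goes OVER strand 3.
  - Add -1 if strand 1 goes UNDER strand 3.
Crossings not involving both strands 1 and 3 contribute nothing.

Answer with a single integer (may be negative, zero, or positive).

Gen 1: crossing 2x3. Both 1&3? no. Sum: 0
Gen 2: 1 over 3. Both 1&3? yes. Contrib: +1. Sum: 1
Gen 3: 3 over 1. Both 1&3? yes. Contrib: -1. Sum: 0
Gen 4: crossing 3x2. Both 1&3? no. Sum: 0
Gen 5: crossing 1x2. Both 1&3? no. Sum: 0
Gen 6: 1 under 3. Both 1&3? yes. Contrib: -1. Sum: -1
Gen 7: 3 over 1. Both 1&3? yes. Contrib: -1. Sum: -2
Gen 8: crossing 2x1. Both 1&3? no. Sum: -2
Gen 9: crossing 2x3. Both 1&3? no. Sum: -2
Gen 10: 1 over 3. Both 1&3? yes. Contrib: +1. Sum: -1
Gen 11: crossing 1x2. Both 1&3? no. Sum: -1
Gen 12: crossing 3x2. Both 1&3? no. Sum: -1
Gen 13: crossing 2x3. Both 1&3? no. Sum: -1

Answer: -1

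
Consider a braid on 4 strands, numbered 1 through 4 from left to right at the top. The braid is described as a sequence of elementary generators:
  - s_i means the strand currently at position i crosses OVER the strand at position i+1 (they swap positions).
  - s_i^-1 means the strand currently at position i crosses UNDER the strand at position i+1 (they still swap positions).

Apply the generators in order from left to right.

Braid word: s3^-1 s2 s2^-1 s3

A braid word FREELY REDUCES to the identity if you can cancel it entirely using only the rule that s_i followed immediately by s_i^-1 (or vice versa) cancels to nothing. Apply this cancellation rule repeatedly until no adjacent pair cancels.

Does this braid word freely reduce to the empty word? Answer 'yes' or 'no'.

Answer: yes

Derivation:
Gen 1 (s3^-1): push. Stack: [s3^-1]
Gen 2 (s2): push. Stack: [s3^-1 s2]
Gen 3 (s2^-1): cancels prior s2. Stack: [s3^-1]
Gen 4 (s3): cancels prior s3^-1. Stack: []
Reduced word: (empty)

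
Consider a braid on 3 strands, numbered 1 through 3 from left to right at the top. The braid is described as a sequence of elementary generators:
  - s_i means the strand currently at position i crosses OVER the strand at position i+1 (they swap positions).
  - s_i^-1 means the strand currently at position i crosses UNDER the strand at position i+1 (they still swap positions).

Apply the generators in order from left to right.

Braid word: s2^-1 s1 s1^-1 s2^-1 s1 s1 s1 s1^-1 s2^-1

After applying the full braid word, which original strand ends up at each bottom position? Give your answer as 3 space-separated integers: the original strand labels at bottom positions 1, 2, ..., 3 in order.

Gen 1 (s2^-1): strand 2 crosses under strand 3. Perm now: [1 3 2]
Gen 2 (s1): strand 1 crosses over strand 3. Perm now: [3 1 2]
Gen 3 (s1^-1): strand 3 crosses under strand 1. Perm now: [1 3 2]
Gen 4 (s2^-1): strand 3 crosses under strand 2. Perm now: [1 2 3]
Gen 5 (s1): strand 1 crosses over strand 2. Perm now: [2 1 3]
Gen 6 (s1): strand 2 crosses over strand 1. Perm now: [1 2 3]
Gen 7 (s1): strand 1 crosses over strand 2. Perm now: [2 1 3]
Gen 8 (s1^-1): strand 2 crosses under strand 1. Perm now: [1 2 3]
Gen 9 (s2^-1): strand 2 crosses under strand 3. Perm now: [1 3 2]

Answer: 1 3 2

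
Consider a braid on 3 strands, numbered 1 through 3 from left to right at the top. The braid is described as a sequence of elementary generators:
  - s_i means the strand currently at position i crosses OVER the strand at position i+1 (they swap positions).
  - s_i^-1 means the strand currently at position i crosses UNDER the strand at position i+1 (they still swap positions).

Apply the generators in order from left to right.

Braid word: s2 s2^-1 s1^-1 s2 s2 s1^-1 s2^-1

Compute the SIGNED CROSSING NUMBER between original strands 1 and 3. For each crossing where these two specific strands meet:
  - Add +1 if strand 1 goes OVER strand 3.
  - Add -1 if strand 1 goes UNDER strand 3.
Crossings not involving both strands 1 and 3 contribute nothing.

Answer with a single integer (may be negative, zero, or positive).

Answer: 0

Derivation:
Gen 1: crossing 2x3. Both 1&3? no. Sum: 0
Gen 2: crossing 3x2. Both 1&3? no. Sum: 0
Gen 3: crossing 1x2. Both 1&3? no. Sum: 0
Gen 4: 1 over 3. Both 1&3? yes. Contrib: +1. Sum: 1
Gen 5: 3 over 1. Both 1&3? yes. Contrib: -1. Sum: 0
Gen 6: crossing 2x1. Both 1&3? no. Sum: 0
Gen 7: crossing 2x3. Both 1&3? no. Sum: 0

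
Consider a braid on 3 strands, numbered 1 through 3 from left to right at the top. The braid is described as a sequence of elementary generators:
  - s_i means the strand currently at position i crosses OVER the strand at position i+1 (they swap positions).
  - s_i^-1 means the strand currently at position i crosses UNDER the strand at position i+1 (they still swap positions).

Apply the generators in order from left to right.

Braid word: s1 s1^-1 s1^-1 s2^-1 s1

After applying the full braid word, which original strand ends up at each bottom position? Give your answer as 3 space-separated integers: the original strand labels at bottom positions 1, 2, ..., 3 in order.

Gen 1 (s1): strand 1 crosses over strand 2. Perm now: [2 1 3]
Gen 2 (s1^-1): strand 2 crosses under strand 1. Perm now: [1 2 3]
Gen 3 (s1^-1): strand 1 crosses under strand 2. Perm now: [2 1 3]
Gen 4 (s2^-1): strand 1 crosses under strand 3. Perm now: [2 3 1]
Gen 5 (s1): strand 2 crosses over strand 3. Perm now: [3 2 1]

Answer: 3 2 1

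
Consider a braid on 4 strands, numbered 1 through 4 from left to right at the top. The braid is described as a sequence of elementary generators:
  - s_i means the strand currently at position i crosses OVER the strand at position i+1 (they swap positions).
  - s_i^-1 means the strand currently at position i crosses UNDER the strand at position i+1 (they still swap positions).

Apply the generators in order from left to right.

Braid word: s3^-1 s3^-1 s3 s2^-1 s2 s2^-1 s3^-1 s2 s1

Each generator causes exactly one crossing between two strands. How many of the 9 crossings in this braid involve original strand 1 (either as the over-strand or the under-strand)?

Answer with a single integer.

Gen 1: crossing 3x4. Involves strand 1? no. Count so far: 0
Gen 2: crossing 4x3. Involves strand 1? no. Count so far: 0
Gen 3: crossing 3x4. Involves strand 1? no. Count so far: 0
Gen 4: crossing 2x4. Involves strand 1? no. Count so far: 0
Gen 5: crossing 4x2. Involves strand 1? no. Count so far: 0
Gen 6: crossing 2x4. Involves strand 1? no. Count so far: 0
Gen 7: crossing 2x3. Involves strand 1? no. Count so far: 0
Gen 8: crossing 4x3. Involves strand 1? no. Count so far: 0
Gen 9: crossing 1x3. Involves strand 1? yes. Count so far: 1

Answer: 1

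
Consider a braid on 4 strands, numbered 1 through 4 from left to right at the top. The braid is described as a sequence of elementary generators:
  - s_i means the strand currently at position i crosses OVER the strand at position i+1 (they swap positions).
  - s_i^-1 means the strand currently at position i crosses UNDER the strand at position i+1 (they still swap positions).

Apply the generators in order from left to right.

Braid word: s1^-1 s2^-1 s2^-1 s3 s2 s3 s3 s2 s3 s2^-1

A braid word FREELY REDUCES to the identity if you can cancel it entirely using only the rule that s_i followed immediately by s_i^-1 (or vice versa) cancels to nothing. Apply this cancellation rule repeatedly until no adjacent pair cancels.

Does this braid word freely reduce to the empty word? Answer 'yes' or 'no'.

Answer: no

Derivation:
Gen 1 (s1^-1): push. Stack: [s1^-1]
Gen 2 (s2^-1): push. Stack: [s1^-1 s2^-1]
Gen 3 (s2^-1): push. Stack: [s1^-1 s2^-1 s2^-1]
Gen 4 (s3): push. Stack: [s1^-1 s2^-1 s2^-1 s3]
Gen 5 (s2): push. Stack: [s1^-1 s2^-1 s2^-1 s3 s2]
Gen 6 (s3): push. Stack: [s1^-1 s2^-1 s2^-1 s3 s2 s3]
Gen 7 (s3): push. Stack: [s1^-1 s2^-1 s2^-1 s3 s2 s3 s3]
Gen 8 (s2): push. Stack: [s1^-1 s2^-1 s2^-1 s3 s2 s3 s3 s2]
Gen 9 (s3): push. Stack: [s1^-1 s2^-1 s2^-1 s3 s2 s3 s3 s2 s3]
Gen 10 (s2^-1): push. Stack: [s1^-1 s2^-1 s2^-1 s3 s2 s3 s3 s2 s3 s2^-1]
Reduced word: s1^-1 s2^-1 s2^-1 s3 s2 s3 s3 s2 s3 s2^-1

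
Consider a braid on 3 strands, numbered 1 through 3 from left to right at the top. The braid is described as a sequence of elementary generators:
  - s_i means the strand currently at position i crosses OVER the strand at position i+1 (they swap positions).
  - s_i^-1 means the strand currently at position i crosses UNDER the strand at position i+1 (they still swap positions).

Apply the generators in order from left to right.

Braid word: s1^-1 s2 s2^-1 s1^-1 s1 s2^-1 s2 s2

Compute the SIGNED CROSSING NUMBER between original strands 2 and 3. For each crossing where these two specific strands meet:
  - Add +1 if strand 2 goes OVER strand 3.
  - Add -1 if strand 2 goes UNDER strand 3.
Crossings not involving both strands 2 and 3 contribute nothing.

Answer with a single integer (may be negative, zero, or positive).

Answer: 0

Derivation:
Gen 1: crossing 1x2. Both 2&3? no. Sum: 0
Gen 2: crossing 1x3. Both 2&3? no. Sum: 0
Gen 3: crossing 3x1. Both 2&3? no. Sum: 0
Gen 4: crossing 2x1. Both 2&3? no. Sum: 0
Gen 5: crossing 1x2. Both 2&3? no. Sum: 0
Gen 6: crossing 1x3. Both 2&3? no. Sum: 0
Gen 7: crossing 3x1. Both 2&3? no. Sum: 0
Gen 8: crossing 1x3. Both 2&3? no. Sum: 0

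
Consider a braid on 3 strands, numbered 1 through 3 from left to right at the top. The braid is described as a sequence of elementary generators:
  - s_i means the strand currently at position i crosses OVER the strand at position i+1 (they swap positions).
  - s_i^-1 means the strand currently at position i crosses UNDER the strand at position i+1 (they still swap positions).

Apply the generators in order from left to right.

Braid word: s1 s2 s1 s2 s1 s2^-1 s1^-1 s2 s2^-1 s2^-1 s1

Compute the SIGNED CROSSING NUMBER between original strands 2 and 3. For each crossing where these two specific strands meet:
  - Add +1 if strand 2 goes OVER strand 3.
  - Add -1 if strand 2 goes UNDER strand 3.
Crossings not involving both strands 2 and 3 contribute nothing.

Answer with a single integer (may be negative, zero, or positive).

Gen 1: crossing 1x2. Both 2&3? no. Sum: 0
Gen 2: crossing 1x3. Both 2&3? no. Sum: 0
Gen 3: 2 over 3. Both 2&3? yes. Contrib: +1. Sum: 1
Gen 4: crossing 2x1. Both 2&3? no. Sum: 1
Gen 5: crossing 3x1. Both 2&3? no. Sum: 1
Gen 6: 3 under 2. Both 2&3? yes. Contrib: +1. Sum: 2
Gen 7: crossing 1x2. Both 2&3? no. Sum: 2
Gen 8: crossing 1x3. Both 2&3? no. Sum: 2
Gen 9: crossing 3x1. Both 2&3? no. Sum: 2
Gen 10: crossing 1x3. Both 2&3? no. Sum: 2
Gen 11: 2 over 3. Both 2&3? yes. Contrib: +1. Sum: 3

Answer: 3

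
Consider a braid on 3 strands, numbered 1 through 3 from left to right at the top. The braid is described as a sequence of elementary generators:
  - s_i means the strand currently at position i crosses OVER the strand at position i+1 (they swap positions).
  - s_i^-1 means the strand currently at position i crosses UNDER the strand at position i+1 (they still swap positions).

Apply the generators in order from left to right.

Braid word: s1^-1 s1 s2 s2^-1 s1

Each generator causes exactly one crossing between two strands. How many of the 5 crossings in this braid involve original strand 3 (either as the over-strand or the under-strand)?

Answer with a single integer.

Answer: 2

Derivation:
Gen 1: crossing 1x2. Involves strand 3? no. Count so far: 0
Gen 2: crossing 2x1. Involves strand 3? no. Count so far: 0
Gen 3: crossing 2x3. Involves strand 3? yes. Count so far: 1
Gen 4: crossing 3x2. Involves strand 3? yes. Count so far: 2
Gen 5: crossing 1x2. Involves strand 3? no. Count so far: 2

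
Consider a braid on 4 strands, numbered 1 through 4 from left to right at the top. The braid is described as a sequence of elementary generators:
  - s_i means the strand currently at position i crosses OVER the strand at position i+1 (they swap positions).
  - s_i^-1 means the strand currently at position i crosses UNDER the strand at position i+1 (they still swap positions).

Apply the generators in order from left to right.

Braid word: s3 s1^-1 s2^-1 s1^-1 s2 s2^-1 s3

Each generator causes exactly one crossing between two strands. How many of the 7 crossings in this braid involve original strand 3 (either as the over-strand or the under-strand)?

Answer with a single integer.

Gen 1: crossing 3x4. Involves strand 3? yes. Count so far: 1
Gen 2: crossing 1x2. Involves strand 3? no. Count so far: 1
Gen 3: crossing 1x4. Involves strand 3? no. Count so far: 1
Gen 4: crossing 2x4. Involves strand 3? no. Count so far: 1
Gen 5: crossing 2x1. Involves strand 3? no. Count so far: 1
Gen 6: crossing 1x2. Involves strand 3? no. Count so far: 1
Gen 7: crossing 1x3. Involves strand 3? yes. Count so far: 2

Answer: 2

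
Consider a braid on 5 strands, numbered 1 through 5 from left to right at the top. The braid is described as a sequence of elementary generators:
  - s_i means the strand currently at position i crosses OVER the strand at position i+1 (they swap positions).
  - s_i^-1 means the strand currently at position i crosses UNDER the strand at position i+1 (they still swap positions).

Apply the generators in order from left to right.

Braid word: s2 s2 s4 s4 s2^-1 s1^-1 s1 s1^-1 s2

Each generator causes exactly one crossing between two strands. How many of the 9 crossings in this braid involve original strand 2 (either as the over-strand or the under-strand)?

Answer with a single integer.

Answer: 4

Derivation:
Gen 1: crossing 2x3. Involves strand 2? yes. Count so far: 1
Gen 2: crossing 3x2. Involves strand 2? yes. Count so far: 2
Gen 3: crossing 4x5. Involves strand 2? no. Count so far: 2
Gen 4: crossing 5x4. Involves strand 2? no. Count so far: 2
Gen 5: crossing 2x3. Involves strand 2? yes. Count so far: 3
Gen 6: crossing 1x3. Involves strand 2? no. Count so far: 3
Gen 7: crossing 3x1. Involves strand 2? no. Count so far: 3
Gen 8: crossing 1x3. Involves strand 2? no. Count so far: 3
Gen 9: crossing 1x2. Involves strand 2? yes. Count so far: 4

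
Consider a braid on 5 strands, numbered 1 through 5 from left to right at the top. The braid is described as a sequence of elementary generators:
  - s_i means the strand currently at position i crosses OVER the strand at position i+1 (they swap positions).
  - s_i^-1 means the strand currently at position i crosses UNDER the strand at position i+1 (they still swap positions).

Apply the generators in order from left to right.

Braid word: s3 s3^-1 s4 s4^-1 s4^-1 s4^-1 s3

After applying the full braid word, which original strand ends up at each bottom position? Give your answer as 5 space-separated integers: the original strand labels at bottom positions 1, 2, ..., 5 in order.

Gen 1 (s3): strand 3 crosses over strand 4. Perm now: [1 2 4 3 5]
Gen 2 (s3^-1): strand 4 crosses under strand 3. Perm now: [1 2 3 4 5]
Gen 3 (s4): strand 4 crosses over strand 5. Perm now: [1 2 3 5 4]
Gen 4 (s4^-1): strand 5 crosses under strand 4. Perm now: [1 2 3 4 5]
Gen 5 (s4^-1): strand 4 crosses under strand 5. Perm now: [1 2 3 5 4]
Gen 6 (s4^-1): strand 5 crosses under strand 4. Perm now: [1 2 3 4 5]
Gen 7 (s3): strand 3 crosses over strand 4. Perm now: [1 2 4 3 5]

Answer: 1 2 4 3 5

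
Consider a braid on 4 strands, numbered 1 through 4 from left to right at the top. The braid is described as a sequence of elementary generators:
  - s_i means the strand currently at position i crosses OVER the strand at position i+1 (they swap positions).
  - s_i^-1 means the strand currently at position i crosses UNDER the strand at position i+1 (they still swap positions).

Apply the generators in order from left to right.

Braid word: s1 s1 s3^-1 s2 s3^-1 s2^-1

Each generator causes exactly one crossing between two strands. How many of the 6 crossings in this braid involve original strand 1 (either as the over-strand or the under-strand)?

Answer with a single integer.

Gen 1: crossing 1x2. Involves strand 1? yes. Count so far: 1
Gen 2: crossing 2x1. Involves strand 1? yes. Count so far: 2
Gen 3: crossing 3x4. Involves strand 1? no. Count so far: 2
Gen 4: crossing 2x4. Involves strand 1? no. Count so far: 2
Gen 5: crossing 2x3. Involves strand 1? no. Count so far: 2
Gen 6: crossing 4x3. Involves strand 1? no. Count so far: 2

Answer: 2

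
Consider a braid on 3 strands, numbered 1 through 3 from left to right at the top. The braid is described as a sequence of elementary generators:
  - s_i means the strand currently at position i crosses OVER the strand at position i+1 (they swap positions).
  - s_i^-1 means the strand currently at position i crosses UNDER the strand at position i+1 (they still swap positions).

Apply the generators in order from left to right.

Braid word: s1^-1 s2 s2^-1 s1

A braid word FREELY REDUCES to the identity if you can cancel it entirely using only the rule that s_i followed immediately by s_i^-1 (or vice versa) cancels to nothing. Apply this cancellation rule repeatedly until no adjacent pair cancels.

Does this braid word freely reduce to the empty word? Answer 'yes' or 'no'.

Gen 1 (s1^-1): push. Stack: [s1^-1]
Gen 2 (s2): push. Stack: [s1^-1 s2]
Gen 3 (s2^-1): cancels prior s2. Stack: [s1^-1]
Gen 4 (s1): cancels prior s1^-1. Stack: []
Reduced word: (empty)

Answer: yes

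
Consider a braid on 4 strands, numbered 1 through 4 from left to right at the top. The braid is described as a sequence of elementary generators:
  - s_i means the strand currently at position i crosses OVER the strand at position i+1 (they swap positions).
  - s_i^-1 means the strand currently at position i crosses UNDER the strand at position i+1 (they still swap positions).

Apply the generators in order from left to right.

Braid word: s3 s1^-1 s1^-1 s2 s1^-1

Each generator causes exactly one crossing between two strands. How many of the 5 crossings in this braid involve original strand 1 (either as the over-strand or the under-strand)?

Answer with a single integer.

Gen 1: crossing 3x4. Involves strand 1? no. Count so far: 0
Gen 2: crossing 1x2. Involves strand 1? yes. Count so far: 1
Gen 3: crossing 2x1. Involves strand 1? yes. Count so far: 2
Gen 4: crossing 2x4. Involves strand 1? no. Count so far: 2
Gen 5: crossing 1x4. Involves strand 1? yes. Count so far: 3

Answer: 3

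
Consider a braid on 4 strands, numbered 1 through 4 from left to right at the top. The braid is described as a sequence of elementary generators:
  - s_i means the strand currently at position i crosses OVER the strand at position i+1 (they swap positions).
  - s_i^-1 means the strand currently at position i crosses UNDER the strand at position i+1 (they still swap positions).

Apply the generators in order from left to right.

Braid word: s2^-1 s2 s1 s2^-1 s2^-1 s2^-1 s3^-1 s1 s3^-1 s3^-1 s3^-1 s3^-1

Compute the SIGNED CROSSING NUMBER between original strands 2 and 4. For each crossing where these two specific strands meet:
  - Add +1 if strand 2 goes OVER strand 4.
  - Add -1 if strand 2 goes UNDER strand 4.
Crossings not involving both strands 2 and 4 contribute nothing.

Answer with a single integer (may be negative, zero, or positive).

Gen 1: crossing 2x3. Both 2&4? no. Sum: 0
Gen 2: crossing 3x2. Both 2&4? no. Sum: 0
Gen 3: crossing 1x2. Both 2&4? no. Sum: 0
Gen 4: crossing 1x3. Both 2&4? no. Sum: 0
Gen 5: crossing 3x1. Both 2&4? no. Sum: 0
Gen 6: crossing 1x3. Both 2&4? no. Sum: 0
Gen 7: crossing 1x4. Both 2&4? no. Sum: 0
Gen 8: crossing 2x3. Both 2&4? no. Sum: 0
Gen 9: crossing 4x1. Both 2&4? no. Sum: 0
Gen 10: crossing 1x4. Both 2&4? no. Sum: 0
Gen 11: crossing 4x1. Both 2&4? no. Sum: 0
Gen 12: crossing 1x4. Both 2&4? no. Sum: 0

Answer: 0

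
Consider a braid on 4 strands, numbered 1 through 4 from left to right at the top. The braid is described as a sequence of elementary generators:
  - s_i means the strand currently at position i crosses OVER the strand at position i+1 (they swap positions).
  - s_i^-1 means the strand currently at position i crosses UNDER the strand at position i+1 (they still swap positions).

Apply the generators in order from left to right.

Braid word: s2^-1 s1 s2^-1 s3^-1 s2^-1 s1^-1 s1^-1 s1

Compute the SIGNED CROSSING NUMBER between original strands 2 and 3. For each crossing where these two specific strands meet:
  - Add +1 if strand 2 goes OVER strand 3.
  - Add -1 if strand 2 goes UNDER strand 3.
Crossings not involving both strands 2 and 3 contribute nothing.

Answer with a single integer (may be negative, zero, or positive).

Gen 1: 2 under 3. Both 2&3? yes. Contrib: -1. Sum: -1
Gen 2: crossing 1x3. Both 2&3? no. Sum: -1
Gen 3: crossing 1x2. Both 2&3? no. Sum: -1
Gen 4: crossing 1x4. Both 2&3? no. Sum: -1
Gen 5: crossing 2x4. Both 2&3? no. Sum: -1
Gen 6: crossing 3x4. Both 2&3? no. Sum: -1
Gen 7: crossing 4x3. Both 2&3? no. Sum: -1
Gen 8: crossing 3x4. Both 2&3? no. Sum: -1

Answer: -1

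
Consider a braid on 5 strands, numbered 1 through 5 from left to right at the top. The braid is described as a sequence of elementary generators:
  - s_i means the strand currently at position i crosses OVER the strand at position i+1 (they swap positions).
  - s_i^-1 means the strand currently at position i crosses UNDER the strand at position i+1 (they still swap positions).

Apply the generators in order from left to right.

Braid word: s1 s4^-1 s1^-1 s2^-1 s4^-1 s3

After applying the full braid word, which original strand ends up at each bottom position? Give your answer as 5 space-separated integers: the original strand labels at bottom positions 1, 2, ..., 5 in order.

Answer: 1 3 4 2 5

Derivation:
Gen 1 (s1): strand 1 crosses over strand 2. Perm now: [2 1 3 4 5]
Gen 2 (s4^-1): strand 4 crosses under strand 5. Perm now: [2 1 3 5 4]
Gen 3 (s1^-1): strand 2 crosses under strand 1. Perm now: [1 2 3 5 4]
Gen 4 (s2^-1): strand 2 crosses under strand 3. Perm now: [1 3 2 5 4]
Gen 5 (s4^-1): strand 5 crosses under strand 4. Perm now: [1 3 2 4 5]
Gen 6 (s3): strand 2 crosses over strand 4. Perm now: [1 3 4 2 5]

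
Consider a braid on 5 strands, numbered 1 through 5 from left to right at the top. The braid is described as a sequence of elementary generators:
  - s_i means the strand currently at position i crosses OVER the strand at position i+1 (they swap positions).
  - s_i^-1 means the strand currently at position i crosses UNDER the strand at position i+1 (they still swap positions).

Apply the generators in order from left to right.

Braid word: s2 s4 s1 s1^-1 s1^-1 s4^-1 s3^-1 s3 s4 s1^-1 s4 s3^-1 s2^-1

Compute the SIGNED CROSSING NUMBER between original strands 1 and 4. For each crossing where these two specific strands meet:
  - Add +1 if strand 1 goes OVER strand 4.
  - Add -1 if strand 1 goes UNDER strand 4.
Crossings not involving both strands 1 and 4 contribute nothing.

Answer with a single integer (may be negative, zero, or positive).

Answer: 0

Derivation:
Gen 1: crossing 2x3. Both 1&4? no. Sum: 0
Gen 2: crossing 4x5. Both 1&4? no. Sum: 0
Gen 3: crossing 1x3. Both 1&4? no. Sum: 0
Gen 4: crossing 3x1. Both 1&4? no. Sum: 0
Gen 5: crossing 1x3. Both 1&4? no. Sum: 0
Gen 6: crossing 5x4. Both 1&4? no. Sum: 0
Gen 7: crossing 2x4. Both 1&4? no. Sum: 0
Gen 8: crossing 4x2. Both 1&4? no. Sum: 0
Gen 9: crossing 4x5. Both 1&4? no. Sum: 0
Gen 10: crossing 3x1. Both 1&4? no. Sum: 0
Gen 11: crossing 5x4. Both 1&4? no. Sum: 0
Gen 12: crossing 2x4. Both 1&4? no. Sum: 0
Gen 13: crossing 3x4. Both 1&4? no. Sum: 0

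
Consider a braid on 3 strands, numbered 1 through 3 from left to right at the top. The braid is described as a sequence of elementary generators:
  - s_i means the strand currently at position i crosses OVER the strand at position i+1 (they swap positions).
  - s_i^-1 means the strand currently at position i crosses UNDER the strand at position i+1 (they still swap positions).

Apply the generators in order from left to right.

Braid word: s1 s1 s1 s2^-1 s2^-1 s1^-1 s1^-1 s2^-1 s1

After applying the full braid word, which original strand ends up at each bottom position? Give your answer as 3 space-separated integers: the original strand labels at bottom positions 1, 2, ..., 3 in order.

Gen 1 (s1): strand 1 crosses over strand 2. Perm now: [2 1 3]
Gen 2 (s1): strand 2 crosses over strand 1. Perm now: [1 2 3]
Gen 3 (s1): strand 1 crosses over strand 2. Perm now: [2 1 3]
Gen 4 (s2^-1): strand 1 crosses under strand 3. Perm now: [2 3 1]
Gen 5 (s2^-1): strand 3 crosses under strand 1. Perm now: [2 1 3]
Gen 6 (s1^-1): strand 2 crosses under strand 1. Perm now: [1 2 3]
Gen 7 (s1^-1): strand 1 crosses under strand 2. Perm now: [2 1 3]
Gen 8 (s2^-1): strand 1 crosses under strand 3. Perm now: [2 3 1]
Gen 9 (s1): strand 2 crosses over strand 3. Perm now: [3 2 1]

Answer: 3 2 1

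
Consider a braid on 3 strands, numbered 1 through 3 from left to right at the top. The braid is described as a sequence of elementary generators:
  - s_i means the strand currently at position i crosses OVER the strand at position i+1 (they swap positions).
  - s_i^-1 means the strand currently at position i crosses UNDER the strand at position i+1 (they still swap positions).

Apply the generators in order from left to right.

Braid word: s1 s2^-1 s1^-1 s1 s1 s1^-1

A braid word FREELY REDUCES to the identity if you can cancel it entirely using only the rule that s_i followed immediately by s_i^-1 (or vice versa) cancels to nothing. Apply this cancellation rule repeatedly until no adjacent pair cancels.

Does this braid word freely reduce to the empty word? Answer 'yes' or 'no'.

Answer: no

Derivation:
Gen 1 (s1): push. Stack: [s1]
Gen 2 (s2^-1): push. Stack: [s1 s2^-1]
Gen 3 (s1^-1): push. Stack: [s1 s2^-1 s1^-1]
Gen 4 (s1): cancels prior s1^-1. Stack: [s1 s2^-1]
Gen 5 (s1): push. Stack: [s1 s2^-1 s1]
Gen 6 (s1^-1): cancels prior s1. Stack: [s1 s2^-1]
Reduced word: s1 s2^-1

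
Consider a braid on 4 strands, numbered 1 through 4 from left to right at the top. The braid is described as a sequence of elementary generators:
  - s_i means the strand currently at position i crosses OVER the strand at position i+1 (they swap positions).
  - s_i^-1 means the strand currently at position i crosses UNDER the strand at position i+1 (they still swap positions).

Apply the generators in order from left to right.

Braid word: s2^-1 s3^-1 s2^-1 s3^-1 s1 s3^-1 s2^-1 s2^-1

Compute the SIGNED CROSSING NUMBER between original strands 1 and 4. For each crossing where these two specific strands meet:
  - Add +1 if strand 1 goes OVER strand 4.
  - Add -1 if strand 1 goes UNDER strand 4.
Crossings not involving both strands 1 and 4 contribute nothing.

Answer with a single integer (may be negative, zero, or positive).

Answer: 1

Derivation:
Gen 1: crossing 2x3. Both 1&4? no. Sum: 0
Gen 2: crossing 2x4. Both 1&4? no. Sum: 0
Gen 3: crossing 3x4. Both 1&4? no. Sum: 0
Gen 4: crossing 3x2. Both 1&4? no. Sum: 0
Gen 5: 1 over 4. Both 1&4? yes. Contrib: +1. Sum: 1
Gen 6: crossing 2x3. Both 1&4? no. Sum: 1
Gen 7: crossing 1x3. Both 1&4? no. Sum: 1
Gen 8: crossing 3x1. Both 1&4? no. Sum: 1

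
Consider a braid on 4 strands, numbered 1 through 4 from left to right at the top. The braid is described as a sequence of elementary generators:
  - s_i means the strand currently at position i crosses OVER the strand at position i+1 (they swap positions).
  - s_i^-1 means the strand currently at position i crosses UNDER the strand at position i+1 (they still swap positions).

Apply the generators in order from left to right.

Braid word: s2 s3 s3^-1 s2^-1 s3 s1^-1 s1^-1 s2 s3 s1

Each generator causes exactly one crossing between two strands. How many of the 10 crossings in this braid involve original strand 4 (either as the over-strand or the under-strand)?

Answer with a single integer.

Gen 1: crossing 2x3. Involves strand 4? no. Count so far: 0
Gen 2: crossing 2x4. Involves strand 4? yes. Count so far: 1
Gen 3: crossing 4x2. Involves strand 4? yes. Count so far: 2
Gen 4: crossing 3x2. Involves strand 4? no. Count so far: 2
Gen 5: crossing 3x4. Involves strand 4? yes. Count so far: 3
Gen 6: crossing 1x2. Involves strand 4? no. Count so far: 3
Gen 7: crossing 2x1. Involves strand 4? no. Count so far: 3
Gen 8: crossing 2x4. Involves strand 4? yes. Count so far: 4
Gen 9: crossing 2x3. Involves strand 4? no. Count so far: 4
Gen 10: crossing 1x4. Involves strand 4? yes. Count so far: 5

Answer: 5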